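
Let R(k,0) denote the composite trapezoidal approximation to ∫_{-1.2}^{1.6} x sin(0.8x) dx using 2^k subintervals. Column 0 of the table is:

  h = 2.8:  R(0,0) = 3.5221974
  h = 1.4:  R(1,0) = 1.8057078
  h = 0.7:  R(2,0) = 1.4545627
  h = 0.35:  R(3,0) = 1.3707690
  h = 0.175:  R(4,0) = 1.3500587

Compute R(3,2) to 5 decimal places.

1.34319

R(2,1) = 1.4545627 + (1.4545627 − 1.8057078)/3 = 1.3375143
R(3,1) = 1.3707690 + (1.3707690 − 1.4545627)/3 = 1.3428378
R(3,2) = (16·1.3428378 − 1.3375143) / 15 = 1.3431927
(Column j=1 coincides with Simpson's rule on the same nodes.)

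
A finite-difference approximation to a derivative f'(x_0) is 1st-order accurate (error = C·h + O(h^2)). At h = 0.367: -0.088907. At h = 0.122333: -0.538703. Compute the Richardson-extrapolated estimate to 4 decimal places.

-0.7636

The leading error scales as h; refining by a factor of 3 reduces it by 3^1 = 3.
Extrapolated value = (3·A(h/3) − A(h)) / (3 − 1)
= (3·(-0.538703) − (-0.088907)) / 2
= -1.527202 / 2 = -0.763601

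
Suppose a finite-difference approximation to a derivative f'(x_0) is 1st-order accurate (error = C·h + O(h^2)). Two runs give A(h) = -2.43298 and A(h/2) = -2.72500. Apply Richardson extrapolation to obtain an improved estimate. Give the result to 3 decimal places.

Extrapolated value = (2·A(h/2) − A(h)) / (2 − 1)
= (2·(-2.72500) − (-2.43298)) / 1
= -3.01702 / 1 = -3.01702

-3.017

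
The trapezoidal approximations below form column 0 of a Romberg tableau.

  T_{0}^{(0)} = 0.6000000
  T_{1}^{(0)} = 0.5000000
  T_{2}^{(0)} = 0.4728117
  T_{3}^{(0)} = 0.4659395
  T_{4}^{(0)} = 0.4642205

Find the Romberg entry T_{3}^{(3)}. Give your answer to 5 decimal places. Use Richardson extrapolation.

Richardson extrapolation on the trapezoidal column (denominator 4−1=3):
T_{1}^{(1)} = 0.5000000 + (0.5000000 − 0.6000000)/3 = 0.4666667
T_{2}^{(1)} = (4·0.4728117 − 0.5000000) / 3 = 0.4637489
T_{3}^{(1)} = (4·0.4659395 − 0.4728117) / 3 = 0.4636488
T_{2}^{(2)} = (16·0.4637489 − 0.4666667) / 15 = 0.4635544
T_{3}^{(2)} = 0.4636488 + (0.4636488 − 0.4637489)/15 = 0.4636421
T_{3}^{(3)} = 0.4636421 + (0.4636421 − 0.4635544)/63 = 0.4636435
(Column j=1 coincides with Simpson's rule on the same nodes.)

0.46364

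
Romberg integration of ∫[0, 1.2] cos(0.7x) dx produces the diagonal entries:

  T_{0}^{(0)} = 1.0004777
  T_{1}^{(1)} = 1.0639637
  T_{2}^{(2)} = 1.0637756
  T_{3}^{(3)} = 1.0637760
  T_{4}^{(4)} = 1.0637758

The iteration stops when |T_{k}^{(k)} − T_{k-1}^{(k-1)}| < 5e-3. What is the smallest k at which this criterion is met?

k = 2

|T_{1}^{(1)} − T_{0}^{(0)}| = 0.0634860 ≥ 5e-3
|T_{2}^{(2)} − T_{1}^{(1)}| = 0.0001881 < 5e-3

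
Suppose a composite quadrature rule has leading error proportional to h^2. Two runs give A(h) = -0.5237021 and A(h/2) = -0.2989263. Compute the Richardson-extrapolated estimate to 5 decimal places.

The leading error scales as h^2; refining by a factor of 2 reduces it by 2^2 = 4.
Extrapolated value = (4·A(h/2) − A(h)) / (4 − 1)
= (4·(-0.2989263) − (-0.5237021)) / 3
= -0.6720031 / 3 = -0.2240010

-0.22400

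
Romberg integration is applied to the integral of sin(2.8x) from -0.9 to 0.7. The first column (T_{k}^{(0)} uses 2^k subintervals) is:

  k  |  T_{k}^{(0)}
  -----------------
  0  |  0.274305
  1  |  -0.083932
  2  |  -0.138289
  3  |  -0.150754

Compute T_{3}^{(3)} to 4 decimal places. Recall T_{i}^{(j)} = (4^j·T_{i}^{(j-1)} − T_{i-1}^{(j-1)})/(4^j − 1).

-0.1548

T_{1}^{(1)} = (4·(-0.083932) − 0.274305) / 3 = -0.203344
T_{2}^{(1)} = -0.138289 + (-0.138289 − (-0.083932))/3 = -0.156408
T_{3}^{(1)} = -0.150754 + (-0.150754 − (-0.138289))/3 = -0.154909
T_{2}^{(2)} = -0.156408 + (-0.156408 − (-0.203344))/15 = -0.153279
T_{3}^{(2)} = -0.154909 + (-0.154909 − (-0.156408))/15 = -0.154809
T_{3}^{(3)} = (64·(-0.154809) − (-0.153279)) / 63 = -0.154833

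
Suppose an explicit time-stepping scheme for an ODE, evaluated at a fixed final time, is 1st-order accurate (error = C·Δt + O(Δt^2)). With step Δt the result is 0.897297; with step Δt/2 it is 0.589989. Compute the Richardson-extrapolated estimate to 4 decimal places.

0.2827

Extrapolated value = (2·A(Δt/2) − A(Δt)) / (2 − 1)
= (2·0.589989 − 0.897297) / 1
= 0.282681 / 1 = 0.282681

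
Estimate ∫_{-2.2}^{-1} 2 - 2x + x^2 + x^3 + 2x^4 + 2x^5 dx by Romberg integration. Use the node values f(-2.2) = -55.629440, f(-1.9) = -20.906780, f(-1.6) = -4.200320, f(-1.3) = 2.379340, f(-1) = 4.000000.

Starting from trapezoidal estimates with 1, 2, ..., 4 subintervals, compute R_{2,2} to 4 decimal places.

R_{0,0} (trapezoid, 1 panel, h=1.2000): -30.977664
R_{1,0} (trapezoid, 2 panels, h=0.6000): -18.009024
R_{2,0} (trapezoid, 4 panels, h=0.3000): -14.562744
R_{1,1} = -18.009024 + (-18.009024 − (-30.977664))/3 = -13.686144
R_{2,1} = -14.562744 + (-14.562744 − (-18.009024))/3 = -13.413984
R_{2,2} = -13.413984 + (-13.413984 − (-13.686144))/15 = -13.395840

-13.3958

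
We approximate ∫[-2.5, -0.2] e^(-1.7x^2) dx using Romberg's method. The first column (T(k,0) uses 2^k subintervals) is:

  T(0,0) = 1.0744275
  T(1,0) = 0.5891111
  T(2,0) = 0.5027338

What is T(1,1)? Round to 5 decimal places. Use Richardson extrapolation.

0.42734

T(1,1) = 0.5891111 + (0.5891111 − 1.0744275)/3 = 0.4273390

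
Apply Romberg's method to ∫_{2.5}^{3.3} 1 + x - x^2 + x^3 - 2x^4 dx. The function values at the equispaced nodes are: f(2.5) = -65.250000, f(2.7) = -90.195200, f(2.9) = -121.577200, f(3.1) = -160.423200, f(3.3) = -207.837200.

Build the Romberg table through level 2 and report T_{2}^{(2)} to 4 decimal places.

-101.2473

T_{0}^{(0)} (trapezoid, 1 panel, h=0.8000): -109.234880
T_{1}^{(0)} (trapezoid, 2 panels, h=0.4000): -103.248320
T_{2}^{(0)} (trapezoid, 4 panels, h=0.2000): -101.747840
T_{1}^{(1)} = -103.248320 + (-103.248320 − (-109.234880))/3 = -101.252800
T_{2}^{(1)} = -101.747840 + (-101.747840 − (-103.248320))/3 = -101.247680
T_{2}^{(2)} = -101.247680 + (-101.247680 − (-101.252800))/15 = -101.247339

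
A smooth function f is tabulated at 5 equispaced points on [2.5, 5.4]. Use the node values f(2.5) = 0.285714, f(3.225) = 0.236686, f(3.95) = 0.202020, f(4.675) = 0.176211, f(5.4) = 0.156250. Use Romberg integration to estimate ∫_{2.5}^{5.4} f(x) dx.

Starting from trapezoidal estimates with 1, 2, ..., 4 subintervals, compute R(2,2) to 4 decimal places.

R(0,0) (trapezoid, 1 panel, h=2.9000): 0.640848
R(1,0) (trapezoid, 2 panels, h=1.4500): 0.613353
R(2,0) (trapezoid, 4 panels, h=0.7250): 0.606027
R(1,1) = 0.613353 + (0.613353 − 0.640848)/3 = 0.604188
R(2,1) = 0.606027 + (0.606027 − 0.613353)/3 = 0.603585
R(2,2) = 0.603585 + (0.603585 − 0.604188)/15 = 0.603545

0.6035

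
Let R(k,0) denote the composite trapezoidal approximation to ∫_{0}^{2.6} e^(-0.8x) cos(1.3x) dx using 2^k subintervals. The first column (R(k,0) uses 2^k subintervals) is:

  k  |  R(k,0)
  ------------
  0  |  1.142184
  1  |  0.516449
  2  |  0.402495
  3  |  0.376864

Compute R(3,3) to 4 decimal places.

0.3686

R(1,1) = (4·0.516449 − 1.142184) / 3 = 0.307871
R(2,1) = 0.402495 + (0.402495 − 0.516449)/3 = 0.364510
R(3,1) = (4·0.376864 − 0.402495) / 3 = 0.368320
R(2,2) = (16·0.364510 − 0.307871) / 15 = 0.368286
R(3,2) = 0.368320 + (0.368320 − 0.364510)/15 = 0.368574
R(3,3) = 0.368574 + (0.368574 − 0.368286)/63 = 0.368579
(Column j=1 coincides with Simpson's rule on the same nodes.)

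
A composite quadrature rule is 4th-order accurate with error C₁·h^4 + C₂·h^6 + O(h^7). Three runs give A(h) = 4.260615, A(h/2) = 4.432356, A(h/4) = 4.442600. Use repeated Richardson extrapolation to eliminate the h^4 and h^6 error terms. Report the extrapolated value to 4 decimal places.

First eliminate the h^4 term (factor 2^4 = 16):
  B₁ = (16·4.432356 − 4.260615)/15 = 4.443805
  B₂ = (16·4.442600 − 4.432356)/15 = 4.443283
Then eliminate the h^6 term (factor 2^6 = 64):
  (64·4.443283 − 4.443805)/63 = 4.443275

4.4433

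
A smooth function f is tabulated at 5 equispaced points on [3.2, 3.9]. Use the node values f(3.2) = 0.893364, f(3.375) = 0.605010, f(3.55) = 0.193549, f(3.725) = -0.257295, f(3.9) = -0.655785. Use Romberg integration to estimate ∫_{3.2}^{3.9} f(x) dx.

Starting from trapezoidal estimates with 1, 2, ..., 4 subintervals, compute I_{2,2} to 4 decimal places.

I_{0,0} (trapezoid, 1 panel, h=0.7000): 0.083153
I_{1,0} (trapezoid, 2 panels, h=0.3500): 0.109318
I_{2,0} (trapezoid, 4 panels, h=0.1750): 0.115509
I_{1,1} = 0.109318 + (0.109318 − 0.083153)/3 = 0.118040
I_{2,1} = 0.115509 + (0.115509 − 0.109318)/3 = 0.117573
I_{2,2} = 0.117573 + (0.117573 − 0.118040)/15 = 0.117542

0.1175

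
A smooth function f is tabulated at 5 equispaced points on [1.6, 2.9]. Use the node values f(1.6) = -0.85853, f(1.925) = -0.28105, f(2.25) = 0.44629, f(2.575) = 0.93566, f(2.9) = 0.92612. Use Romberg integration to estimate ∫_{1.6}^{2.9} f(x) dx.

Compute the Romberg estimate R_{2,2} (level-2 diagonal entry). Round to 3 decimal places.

R_{0,0} (trapezoid, 1 panel, h=1.3000): 0.04393
R_{1,0} (trapezoid, 2 panels, h=0.6500): 0.31206
R_{2,0} (trapezoid, 4 panels, h=0.3250): 0.36878
R_{1,1} = 0.31206 + (0.31206 − 0.04393)/3 = 0.40144
R_{2,1} = 0.36878 + (0.36878 − 0.31206)/3 = 0.38769
R_{2,2} = 0.38769 + (0.38769 − 0.40144)/15 = 0.38677

0.387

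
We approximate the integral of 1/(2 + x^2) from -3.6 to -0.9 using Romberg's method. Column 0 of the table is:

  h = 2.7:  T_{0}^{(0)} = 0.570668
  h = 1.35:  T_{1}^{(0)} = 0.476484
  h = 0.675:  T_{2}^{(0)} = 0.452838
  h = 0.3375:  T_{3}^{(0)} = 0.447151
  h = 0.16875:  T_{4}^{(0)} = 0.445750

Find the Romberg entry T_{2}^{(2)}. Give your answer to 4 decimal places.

T_{1}^{(1)} = (4·0.476484 − 0.570668) / 3 = 0.445089
T_{2}^{(1)} = (4·0.452838 − 0.476484) / 3 = 0.444956
T_{2}^{(2)} = 0.444956 + (0.444956 − 0.445089)/15 = 0.444947

0.4449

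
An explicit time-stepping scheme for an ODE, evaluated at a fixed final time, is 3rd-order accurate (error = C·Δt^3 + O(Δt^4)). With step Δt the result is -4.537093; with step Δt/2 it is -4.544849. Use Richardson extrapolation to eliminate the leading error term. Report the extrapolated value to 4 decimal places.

-4.5460

Extrapolated value = (8·A(Δt/2) − A(Δt)) / (8 − 1)
= (8·(-4.544849) − (-4.537093)) / 7
= -31.821699 / 7 = -4.545957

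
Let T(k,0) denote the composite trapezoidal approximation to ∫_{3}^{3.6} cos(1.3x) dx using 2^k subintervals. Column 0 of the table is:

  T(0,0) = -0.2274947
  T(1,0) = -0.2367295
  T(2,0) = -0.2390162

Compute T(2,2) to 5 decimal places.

Richardson extrapolation on the trapezoidal column (denominator 4−1=3):
T(1,1) = -0.2367295 + (-0.2367295 − (-0.2274947))/3 = -0.2398078
T(2,1) = -0.2390162 + (-0.2390162 − (-0.2367295))/3 = -0.2397784
T(2,2) = -0.2397784 + (-0.2397784 − (-0.2398078))/15 = -0.2397764

-0.23978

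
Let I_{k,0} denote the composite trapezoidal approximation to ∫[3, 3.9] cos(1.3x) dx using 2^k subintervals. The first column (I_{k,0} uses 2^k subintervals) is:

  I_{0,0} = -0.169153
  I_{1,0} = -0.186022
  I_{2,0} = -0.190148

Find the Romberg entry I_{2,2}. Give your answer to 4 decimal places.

I_{1,1} = (4·(-0.186022) − (-0.169153)) / 3 = -0.191645
I_{2,1} = (4·(-0.190148) − (-0.186022)) / 3 = -0.191523
I_{2,2} = (16·(-0.191523) − (-0.191645)) / 15 = -0.191515

-0.1915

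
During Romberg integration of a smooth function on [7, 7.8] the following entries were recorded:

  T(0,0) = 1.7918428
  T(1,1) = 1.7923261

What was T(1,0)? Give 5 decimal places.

From T(1,1) = (4·T(1,0) − T(0,0))/3, solve for T(1,0):
4·T(1,0) = 3·1.7923261 + 1.7918428 = 7.1688211
T(1,0) = 1.7922053

1.79221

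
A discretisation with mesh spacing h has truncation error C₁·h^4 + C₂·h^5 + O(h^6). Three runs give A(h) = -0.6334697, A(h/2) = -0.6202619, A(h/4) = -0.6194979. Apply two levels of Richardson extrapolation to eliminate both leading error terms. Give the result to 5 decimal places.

-0.61945

First eliminate the h^4 term (factor 2^4 = 16):
  B₁ = (16·(-0.6202619) − (-0.6334697))/15 = -0.6193814
  B₂ = (16·(-0.6194979) − (-0.6202619))/15 = -0.6194470
Then eliminate the h^5 term (factor 2^5 = 32):
  (32·(-0.6194470) − (-0.6193814))/31 = -0.6194491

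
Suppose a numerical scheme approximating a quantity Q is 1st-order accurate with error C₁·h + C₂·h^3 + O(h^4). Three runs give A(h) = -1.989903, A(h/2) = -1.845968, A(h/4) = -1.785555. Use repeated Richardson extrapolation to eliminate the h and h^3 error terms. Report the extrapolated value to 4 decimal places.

-1.7284

First eliminate the h term (factor 2^1 = 2):
  B₁ = (2·(-1.845968) − (-1.989903))/1 = -1.702033
  B₂ = (2·(-1.785555) − (-1.845968))/1 = -1.725142
Then eliminate the h^3 term (factor 2^3 = 8):
  (8·(-1.725142) − (-1.702033))/7 = -1.728443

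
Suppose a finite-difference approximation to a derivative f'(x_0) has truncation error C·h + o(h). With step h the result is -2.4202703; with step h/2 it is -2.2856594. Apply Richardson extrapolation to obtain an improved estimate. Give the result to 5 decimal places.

-2.15105

The leading error scales as h; refining by a factor of 2 reduces it by 2^1 = 2.
Extrapolated value = (2·A(h/2) − A(h)) / (2 − 1)
= (2·(-2.2856594) − (-2.4202703)) / 1
= -2.1510485 / 1 = -2.1510485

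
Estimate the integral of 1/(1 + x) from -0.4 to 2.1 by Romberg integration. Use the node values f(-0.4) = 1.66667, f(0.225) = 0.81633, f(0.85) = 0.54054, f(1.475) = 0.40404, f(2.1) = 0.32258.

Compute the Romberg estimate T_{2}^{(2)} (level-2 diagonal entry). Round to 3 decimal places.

1.652

T_{0}^{(0)} (trapezoid, 1 panel, h=2.5000): 2.48656
T_{1}^{(0)} (trapezoid, 2 panels, h=1.2500): 1.91896
T_{2}^{(0)} (trapezoid, 4 panels, h=0.6250): 1.72221
T_{1}^{(1)} = 1.91896 + (1.91896 − 2.48656)/3 = 1.72976
T_{2}^{(1)} = 1.72221 + (1.72221 − 1.91896)/3 = 1.65663
T_{2}^{(2)} = 1.65663 + (1.65663 − 1.72976)/15 = 1.65175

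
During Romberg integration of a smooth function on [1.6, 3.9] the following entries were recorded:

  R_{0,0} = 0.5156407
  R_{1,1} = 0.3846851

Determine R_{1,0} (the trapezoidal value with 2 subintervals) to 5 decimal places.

From R_{1,1} = (4·R_{1,0} − R_{0,0})/3, solve for R_{1,0}:
4·R_{1,0} = 3·0.3846851 + 0.5156407 = 1.6696960
R_{1,0} = 0.4174240

0.41742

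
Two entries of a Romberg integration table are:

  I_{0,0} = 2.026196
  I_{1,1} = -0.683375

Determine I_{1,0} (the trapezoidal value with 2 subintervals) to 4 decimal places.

-0.0060

From I_{1,1} = (4·I_{1,0} − I_{0,0})/3, solve for I_{1,0}:
4·I_{1,0} = 3·(-0.683375) + 2.026196 = -0.023929
I_{1,0} = -0.005982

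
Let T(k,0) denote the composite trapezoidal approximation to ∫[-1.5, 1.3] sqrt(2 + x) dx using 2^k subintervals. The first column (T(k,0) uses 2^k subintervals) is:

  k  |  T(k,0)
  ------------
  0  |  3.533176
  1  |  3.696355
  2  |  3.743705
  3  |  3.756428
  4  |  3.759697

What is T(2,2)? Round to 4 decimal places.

3.7601

T(1,1) = (4·3.696355 − 3.533176) / 3 = 3.750748
T(2,1) = 3.743705 + (3.743705 − 3.696355)/3 = 3.759488
T(2,2) = 3.759488 + (3.759488 − 3.750748)/15 = 3.760071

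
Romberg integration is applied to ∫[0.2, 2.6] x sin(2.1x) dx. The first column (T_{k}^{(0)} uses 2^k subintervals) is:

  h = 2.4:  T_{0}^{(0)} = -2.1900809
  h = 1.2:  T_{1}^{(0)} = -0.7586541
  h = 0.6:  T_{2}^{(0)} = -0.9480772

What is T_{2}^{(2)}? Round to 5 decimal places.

T_{1}^{(1)} = -0.7586541 + (-0.7586541 − (-2.1900809))/3 = -0.2815118
T_{2}^{(1)} = -0.9480772 + (-0.9480772 − (-0.7586541))/3 = -1.0112182
T_{2}^{(2)} = -1.0112182 + (-1.0112182 − (-0.2815118))/15 = -1.0598653

-1.05987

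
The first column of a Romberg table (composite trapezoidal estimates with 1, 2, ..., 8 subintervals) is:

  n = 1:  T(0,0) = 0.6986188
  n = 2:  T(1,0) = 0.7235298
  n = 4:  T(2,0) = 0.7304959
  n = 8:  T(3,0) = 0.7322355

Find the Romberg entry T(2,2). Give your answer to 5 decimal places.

0.73288

T(1,1) = (4·0.7235298 − 0.6986188) / 3 = 0.7318335
T(2,1) = (4·0.7304959 − 0.7235298) / 3 = 0.7328179
T(2,2) = 0.7328179 + (0.7328179 − 0.7318335)/15 = 0.7328835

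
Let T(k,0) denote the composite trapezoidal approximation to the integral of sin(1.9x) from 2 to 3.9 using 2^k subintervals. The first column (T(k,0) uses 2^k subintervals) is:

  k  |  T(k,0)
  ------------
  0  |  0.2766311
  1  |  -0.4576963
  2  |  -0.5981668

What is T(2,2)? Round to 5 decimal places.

Richardson extrapolation on the trapezoidal column (denominator 4−1=3):
T(1,1) = (4·(-0.4576963) − 0.2766311) / 3 = -0.7024721
T(2,1) = (4·(-0.5981668) − (-0.4576963)) / 3 = -0.6449903
T(2,2) = (16·(-0.6449903) − (-0.7024721)) / 15 = -0.6411582
(Column j=1 coincides with Simpson's rule on the same nodes.)

-0.64116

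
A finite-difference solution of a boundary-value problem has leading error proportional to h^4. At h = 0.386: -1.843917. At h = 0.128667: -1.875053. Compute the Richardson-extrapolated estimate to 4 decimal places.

The leading error scales as h^4; refining by a factor of 3 reduces it by 3^4 = 81.
Extrapolated value = (81·A(h/3) − A(h)) / (81 − 1)
= (81·(-1.875053) − (-1.843917)) / 80
= -150.035376 / 80 = -1.875442

-1.8754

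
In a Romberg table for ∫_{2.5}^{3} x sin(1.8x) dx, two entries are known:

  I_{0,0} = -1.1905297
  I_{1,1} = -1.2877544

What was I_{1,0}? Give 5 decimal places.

-1.26345

From I_{1,1} = (4·I_{1,0} − I_{0,0})/3, solve for I_{1,0}:
4·I_{1,0} = 3·(-1.2877544) + (-1.1905297) = -5.0537929
I_{1,0} = -1.2634482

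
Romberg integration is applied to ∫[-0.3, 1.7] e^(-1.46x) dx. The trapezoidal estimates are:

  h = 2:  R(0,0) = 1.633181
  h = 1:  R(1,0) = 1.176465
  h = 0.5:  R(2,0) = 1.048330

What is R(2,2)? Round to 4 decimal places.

R(1,1) = (4·1.176465 − 1.633181) / 3 = 1.024226
R(2,1) = 1.048330 + (1.048330 − 1.176465)/3 = 1.005618
R(2,2) = (16·1.005618 − 1.024226) / 15 = 1.004377
(Column j=1 coincides with Simpson's rule on the same nodes.)

1.0044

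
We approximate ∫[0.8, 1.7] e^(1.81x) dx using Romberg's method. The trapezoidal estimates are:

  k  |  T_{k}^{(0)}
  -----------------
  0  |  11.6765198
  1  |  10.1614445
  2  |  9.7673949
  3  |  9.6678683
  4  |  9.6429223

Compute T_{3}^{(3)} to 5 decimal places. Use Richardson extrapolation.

9.63460

Richardson extrapolation on the trapezoidal column (denominator 4−1=3):
T_{1}^{(1)} = (4·10.1614445 − 11.6765198) / 3 = 9.6564194
T_{2}^{(1)} = (4·9.7673949 − 10.1614445) / 3 = 9.6360450
T_{3}^{(1)} = 9.6678683 + (9.6678683 − 9.7673949)/3 = 9.6346928
T_{2}^{(2)} = (16·9.6360450 − 9.6564194) / 15 = 9.6346867
T_{3}^{(2)} = (16·9.6346928 − 9.6360450) / 15 = 9.6346027
T_{3}^{(3)} = 9.6346027 + (9.6346027 − 9.6346867)/63 = 9.6346014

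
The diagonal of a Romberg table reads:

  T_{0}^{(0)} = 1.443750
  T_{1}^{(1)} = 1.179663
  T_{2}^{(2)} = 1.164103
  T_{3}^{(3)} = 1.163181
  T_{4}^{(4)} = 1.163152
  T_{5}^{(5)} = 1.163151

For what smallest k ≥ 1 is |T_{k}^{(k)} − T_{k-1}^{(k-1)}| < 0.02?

k = 2

|T_{1}^{(1)} − T_{0}^{(0)}| = 0.264087 ≥ 0.02
|T_{2}^{(2)} − T_{1}^{(1)}| = 0.015560 < 0.02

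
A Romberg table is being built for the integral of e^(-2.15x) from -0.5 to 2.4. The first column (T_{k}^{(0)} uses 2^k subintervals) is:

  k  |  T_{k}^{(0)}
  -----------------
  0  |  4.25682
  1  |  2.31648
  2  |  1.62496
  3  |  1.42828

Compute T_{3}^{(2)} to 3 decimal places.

T_{2}^{(1)} = (4·1.62496 − 2.31648) / 3 = 1.39445
T_{3}^{(1)} = 1.42828 + (1.42828 − 1.62496)/3 = 1.36272
T_{3}^{(2)} = (16·1.36272 − 1.39445) / 15 = 1.36060

1.361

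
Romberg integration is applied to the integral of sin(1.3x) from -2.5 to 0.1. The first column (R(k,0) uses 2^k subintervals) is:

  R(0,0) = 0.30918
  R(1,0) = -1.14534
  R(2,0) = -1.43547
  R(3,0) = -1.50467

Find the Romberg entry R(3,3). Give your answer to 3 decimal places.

Richardson extrapolation on the trapezoidal column (denominator 4−1=3):
R(1,1) = (4·(-1.14534) − 0.30918) / 3 = -1.63018
R(2,1) = (4·(-1.43547) − (-1.14534)) / 3 = -1.53218
R(3,1) = -1.50467 + (-1.50467 − (-1.43547))/3 = -1.52774
R(2,2) = (16·(-1.53218) − (-1.63018)) / 15 = -1.52565
R(3,2) = (16·(-1.52774) − (-1.53218)) / 15 = -1.52744
R(3,3) = (64·(-1.52744) − (-1.52565)) / 63 = -1.52747

-1.527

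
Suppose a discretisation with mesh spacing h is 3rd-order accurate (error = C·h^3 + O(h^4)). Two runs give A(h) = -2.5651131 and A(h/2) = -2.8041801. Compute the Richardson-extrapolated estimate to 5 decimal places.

Extrapolated value = (8·A(h/2) − A(h)) / (8 − 1)
= (8·(-2.8041801) − (-2.5651131)) / 7
= -19.8683277 / 7 = -2.8383325

-2.83833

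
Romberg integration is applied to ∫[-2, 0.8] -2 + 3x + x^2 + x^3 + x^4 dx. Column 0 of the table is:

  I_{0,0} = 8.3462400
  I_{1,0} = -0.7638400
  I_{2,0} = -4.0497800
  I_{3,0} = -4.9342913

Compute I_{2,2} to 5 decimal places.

-5.23473

I_{1,1} = (4·(-0.7638400) − 8.3462400) / 3 = -3.8005333
I_{2,1} = (4·(-4.0497800) − (-0.7638400)) / 3 = -5.1450933
I_{2,2} = -5.1450933 + (-5.1450933 − (-3.8005333))/15 = -5.2347306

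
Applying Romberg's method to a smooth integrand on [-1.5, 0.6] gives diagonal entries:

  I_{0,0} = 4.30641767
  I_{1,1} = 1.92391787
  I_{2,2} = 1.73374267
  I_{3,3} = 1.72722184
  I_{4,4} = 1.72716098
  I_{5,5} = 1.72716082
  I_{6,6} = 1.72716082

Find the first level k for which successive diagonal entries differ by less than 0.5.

k = 2

|I_{1,1} − I_{0,0}| = 2.38249980 ≥ 0.5
|I_{2,2} − I_{1,1}| = 0.19017520 < 0.5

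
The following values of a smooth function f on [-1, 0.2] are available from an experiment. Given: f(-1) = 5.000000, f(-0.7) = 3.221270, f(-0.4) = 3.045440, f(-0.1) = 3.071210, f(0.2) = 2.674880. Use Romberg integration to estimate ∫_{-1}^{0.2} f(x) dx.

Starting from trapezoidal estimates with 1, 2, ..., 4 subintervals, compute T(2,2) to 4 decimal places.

T(0,0) (trapezoid, 1 panel, h=1.2000): 4.604928
T(1,0) (trapezoid, 2 panels, h=0.6000): 4.129728
T(2,0) (trapezoid, 4 panels, h=0.3000): 3.952608
T(1,1) = 4.129728 + (4.129728 − 4.604928)/3 = 3.971328
T(2,1) = 3.952608 + (3.952608 − 4.129728)/3 = 3.893568
T(2,2) = 3.893568 + (3.893568 − 3.971328)/15 = 3.888384

3.8884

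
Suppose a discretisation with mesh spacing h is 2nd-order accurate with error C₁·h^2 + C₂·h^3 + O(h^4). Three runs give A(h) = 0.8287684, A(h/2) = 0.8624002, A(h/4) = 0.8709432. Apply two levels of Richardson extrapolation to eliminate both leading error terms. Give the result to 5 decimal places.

0.87382

First eliminate the h^2 term (factor 2^2 = 4):
  B₁ = (4·0.8624002 − 0.8287684)/3 = 0.8736108
  B₂ = (4·0.8709432 − 0.8624002)/3 = 0.8737909
Then eliminate the h^3 term (factor 2^3 = 8):
  (8·0.8737909 − 0.8736108)/7 = 0.8738166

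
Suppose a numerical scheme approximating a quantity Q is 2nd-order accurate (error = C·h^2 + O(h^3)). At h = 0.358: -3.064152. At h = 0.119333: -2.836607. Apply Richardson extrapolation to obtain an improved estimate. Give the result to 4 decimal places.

The leading error scales as h^2; refining by a factor of 3 reduces it by 3^2 = 9.
Extrapolated value = (9·A(h/3) − A(h)) / (9 − 1)
= (9·(-2.836607) − (-3.064152)) / 8
= -22.465311 / 8 = -2.808164

-2.8082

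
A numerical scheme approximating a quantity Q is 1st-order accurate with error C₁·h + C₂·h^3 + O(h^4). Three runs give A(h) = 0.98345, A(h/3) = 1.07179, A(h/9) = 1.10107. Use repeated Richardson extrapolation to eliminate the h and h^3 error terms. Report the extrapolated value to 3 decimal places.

First eliminate the h term (factor 3^1 = 3):
  B₁ = (3·1.07179 − 0.98345)/2 = 1.11596
  B₂ = (3·1.10107 − 1.07179)/2 = 1.11571
Then eliminate the h^3 term (factor 3^3 = 27):
  (27·1.11571 − 1.11596)/26 = 1.11570

1.116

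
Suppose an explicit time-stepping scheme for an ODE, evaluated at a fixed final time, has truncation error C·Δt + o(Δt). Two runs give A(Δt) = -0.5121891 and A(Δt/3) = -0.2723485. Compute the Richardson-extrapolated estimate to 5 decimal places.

The leading error scales as Δt; refining by a factor of 3 reduces it by 3^1 = 3.
Extrapolated value = (3·A(Δt/3) − A(Δt)) / (3 − 1)
= (3·(-0.2723485) − (-0.5121891)) / 2
= -0.3048564 / 2 = -0.1524282

-0.15243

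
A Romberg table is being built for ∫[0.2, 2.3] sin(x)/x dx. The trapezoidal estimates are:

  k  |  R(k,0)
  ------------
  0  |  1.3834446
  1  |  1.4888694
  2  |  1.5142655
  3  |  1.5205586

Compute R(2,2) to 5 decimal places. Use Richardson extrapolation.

R(1,1) = 1.4888694 + (1.4888694 − 1.3834446)/3 = 1.5240110
R(2,1) = (4·1.5142655 − 1.4888694) / 3 = 1.5227309
R(2,2) = 1.5227309 + (1.5227309 − 1.5240110)/15 = 1.5226456

1.52265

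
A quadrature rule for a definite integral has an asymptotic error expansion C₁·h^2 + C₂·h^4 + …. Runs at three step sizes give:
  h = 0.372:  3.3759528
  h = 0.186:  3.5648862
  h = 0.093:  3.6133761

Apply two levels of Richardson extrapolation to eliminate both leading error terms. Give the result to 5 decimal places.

First eliminate the h^2 term (factor 2^2 = 4):
  B₁ = (4·3.5648862 − 3.3759528)/3 = 3.6278640
  B₂ = (4·3.6133761 − 3.5648862)/3 = 3.6295394
Then eliminate the h^4 term (factor 2^4 = 16):
  (16·3.6295394 − 3.6278640)/15 = 3.6296511

3.62965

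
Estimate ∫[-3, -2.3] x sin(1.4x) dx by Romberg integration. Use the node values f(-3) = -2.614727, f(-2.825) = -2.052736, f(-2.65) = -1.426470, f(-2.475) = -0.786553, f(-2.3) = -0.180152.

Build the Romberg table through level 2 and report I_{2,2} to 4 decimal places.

-0.9920

I_{0,0} (trapezoid, 1 panel, h=0.7000): -0.978208
I_{1,0} (trapezoid, 2 panels, h=0.3500): -0.988368
I_{2,0} (trapezoid, 4 panels, h=0.1750): -0.991060
I_{1,1} = -0.988368 + (-0.988368 − (-0.978208))/3 = -0.991755
I_{2,1} = -0.991060 + (-0.991060 − (-0.988368))/3 = -0.991957
I_{2,2} = -0.991957 + (-0.991957 − (-0.991755))/15 = -0.991970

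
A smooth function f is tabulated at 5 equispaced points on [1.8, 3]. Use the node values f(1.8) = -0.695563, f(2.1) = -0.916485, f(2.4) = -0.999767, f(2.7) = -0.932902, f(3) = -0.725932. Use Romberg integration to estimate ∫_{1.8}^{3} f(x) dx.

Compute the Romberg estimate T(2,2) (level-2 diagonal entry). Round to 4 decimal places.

-1.0817

T(0,0) (trapezoid, 1 panel, h=1.2000): -0.852897
T(1,0) (trapezoid, 2 panels, h=0.6000): -1.026309
T(2,0) (trapezoid, 4 panels, h=0.3000): -1.067970
T(1,1) = -1.026309 + (-1.026309 − (-0.852897))/3 = -1.084113
T(2,1) = -1.067970 + (-1.067970 − (-1.026309))/3 = -1.081857
T(2,2) = -1.081857 + (-1.081857 − (-1.084113))/15 = -1.081707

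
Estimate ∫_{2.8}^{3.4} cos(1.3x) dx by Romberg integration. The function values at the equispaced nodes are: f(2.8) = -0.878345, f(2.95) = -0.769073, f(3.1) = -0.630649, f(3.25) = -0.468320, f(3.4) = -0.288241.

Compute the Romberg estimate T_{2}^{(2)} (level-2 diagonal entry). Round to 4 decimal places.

T_{0}^{(0)} (trapezoid, 1 panel, h=0.6000): -0.349976
T_{1}^{(0)} (trapezoid, 2 panels, h=0.3000): -0.364183
T_{2}^{(0)} (trapezoid, 4 panels, h=0.1500): -0.367700
T_{1}^{(1)} = -0.364183 + (-0.364183 − (-0.349976))/3 = -0.368919
T_{2}^{(1)} = -0.367700 + (-0.367700 − (-0.364183))/3 = -0.368872
T_{2}^{(2)} = -0.368872 + (-0.368872 − (-0.368919))/15 = -0.368869

-0.3689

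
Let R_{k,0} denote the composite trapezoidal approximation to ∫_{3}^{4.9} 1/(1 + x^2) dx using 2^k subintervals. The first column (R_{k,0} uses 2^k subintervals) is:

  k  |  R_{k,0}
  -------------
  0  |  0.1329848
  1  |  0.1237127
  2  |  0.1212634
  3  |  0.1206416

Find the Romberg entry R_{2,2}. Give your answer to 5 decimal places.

0.12044

Richardson extrapolation on the trapezoidal column (denominator 4−1=3):
R_{1,1} = (4·0.1237127 − 0.1329848) / 3 = 0.1206220
R_{2,1} = 0.1212634 + (0.1212634 − 0.1237127)/3 = 0.1204470
R_{2,2} = 0.1204470 + (0.1204470 − 0.1206220)/15 = 0.1204353
(Column j=1 coincides with Simpson's rule on the same nodes.)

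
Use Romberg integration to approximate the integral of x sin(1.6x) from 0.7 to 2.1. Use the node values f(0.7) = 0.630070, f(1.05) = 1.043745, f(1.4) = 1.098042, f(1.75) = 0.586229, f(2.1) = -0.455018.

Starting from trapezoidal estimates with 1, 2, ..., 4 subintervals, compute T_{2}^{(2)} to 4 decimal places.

1.0354

T_{0}^{(0)} (trapezoid, 1 panel, h=1.4000): 0.122536
T_{1}^{(0)} (trapezoid, 2 panels, h=0.7000): 0.829898
T_{2}^{(0)} (trapezoid, 4 panels, h=0.3500): 0.985440
T_{1}^{(1)} = 0.829898 + (0.829898 − 0.122536)/3 = 1.065685
T_{2}^{(1)} = 0.985440 + (0.985440 − 0.829898)/3 = 1.037287
T_{2}^{(2)} = 1.037287 + (1.037287 − 1.065685)/15 = 1.035394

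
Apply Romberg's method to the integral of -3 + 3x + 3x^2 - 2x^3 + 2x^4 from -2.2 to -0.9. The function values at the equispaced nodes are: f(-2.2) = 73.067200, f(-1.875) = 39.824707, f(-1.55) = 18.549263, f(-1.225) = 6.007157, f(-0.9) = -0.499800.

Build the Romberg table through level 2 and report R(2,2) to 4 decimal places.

31.7371

R(0,0) (trapezoid, 1 panel, h=1.3000): 47.168810
R(1,0) (trapezoid, 2 panels, h=0.6500): 35.641426
R(2,0) (trapezoid, 4 panels, h=0.3250): 32.716069
R(1,1) = 35.641426 + (35.641426 − 47.168810)/3 = 31.798965
R(2,1) = 32.716069 + (32.716069 − 35.641426)/3 = 31.740950
R(2,2) = 31.740950 + (31.740950 − 31.798965)/15 = 31.737082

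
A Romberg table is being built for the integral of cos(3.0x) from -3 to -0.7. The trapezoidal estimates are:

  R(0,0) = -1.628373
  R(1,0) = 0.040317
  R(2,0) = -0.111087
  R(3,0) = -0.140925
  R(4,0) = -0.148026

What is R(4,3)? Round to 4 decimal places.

-0.1504

Richardson extrapolation on the trapezoidal column (denominator 4−1=3):
R(2,1) = (4·(-0.111087) − 0.040317) / 3 = -0.161555
R(3,1) = -0.140925 + (-0.140925 − (-0.111087))/3 = -0.150871
R(4,1) = (4·(-0.148026) − (-0.140925)) / 3 = -0.150393
R(3,2) = -0.150871 + (-0.150871 − (-0.161555))/15 = -0.150159
R(4,2) = (16·(-0.150393) − (-0.150871)) / 15 = -0.150361
R(4,3) = (64·(-0.150361) − (-0.150159)) / 63 = -0.150364
(Column j=1 coincides with Simpson's rule on the same nodes.)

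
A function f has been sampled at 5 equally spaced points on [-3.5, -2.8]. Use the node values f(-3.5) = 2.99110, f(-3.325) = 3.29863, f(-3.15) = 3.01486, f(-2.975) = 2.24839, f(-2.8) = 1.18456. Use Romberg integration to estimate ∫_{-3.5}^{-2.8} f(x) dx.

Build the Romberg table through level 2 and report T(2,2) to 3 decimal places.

1.889

T(0,0) (trapezoid, 1 panel, h=0.7000): 1.46148
T(1,0) (trapezoid, 2 panels, h=0.3500): 1.78594
T(2,0) (trapezoid, 4 panels, h=0.1750): 1.86370
T(1,1) = 1.78594 + (1.78594 − 1.46148)/3 = 1.89409
T(2,1) = 1.86370 + (1.86370 − 1.78594)/3 = 1.88962
T(2,2) = 1.88962 + (1.88962 − 1.89409)/15 = 1.88932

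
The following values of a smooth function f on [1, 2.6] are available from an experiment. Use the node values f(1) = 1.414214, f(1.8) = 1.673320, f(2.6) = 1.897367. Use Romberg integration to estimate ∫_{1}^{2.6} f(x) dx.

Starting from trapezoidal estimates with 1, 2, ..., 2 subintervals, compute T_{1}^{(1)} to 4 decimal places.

2.6680

T_{0}^{(0)} (trapezoid, 1 panel, h=1.6000): 2.649265
T_{1}^{(0)} (trapezoid, 2 panels, h=0.8000): 2.663288
T_{1}^{(1)} = 2.663288 + (2.663288 − 2.649265)/3 = 2.667962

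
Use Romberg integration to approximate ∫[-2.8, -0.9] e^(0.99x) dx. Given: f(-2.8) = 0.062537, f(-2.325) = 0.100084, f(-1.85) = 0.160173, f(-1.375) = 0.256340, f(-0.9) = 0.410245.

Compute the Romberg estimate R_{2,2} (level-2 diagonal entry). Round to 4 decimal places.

0.3512

R_{0,0} (trapezoid, 1 panel, h=1.9000): 0.449143
R_{1,0} (trapezoid, 2 panels, h=0.9500): 0.376736
R_{2,0} (trapezoid, 4 panels, h=0.4750): 0.357669
R_{1,1} = 0.376736 + (0.376736 − 0.449143)/3 = 0.352600
R_{2,1} = 0.357669 + (0.357669 − 0.376736)/3 = 0.351313
R_{2,2} = 0.351313 + (0.351313 − 0.352600)/15 = 0.351227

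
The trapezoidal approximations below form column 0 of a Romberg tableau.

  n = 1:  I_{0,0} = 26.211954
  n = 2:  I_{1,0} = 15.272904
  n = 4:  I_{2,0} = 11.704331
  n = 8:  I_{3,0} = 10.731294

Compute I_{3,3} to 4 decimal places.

10.3991

Richardson extrapolation on the trapezoidal column (denominator 4−1=3):
I_{1,1} = (4·15.272904 − 26.211954) / 3 = 11.626554
I_{2,1} = 11.704331 + (11.704331 − 15.272904)/3 = 10.514807
I_{3,1} = 10.731294 + (10.731294 − 11.704331)/3 = 10.406948
I_{2,2} = (16·10.514807 − 11.626554) / 15 = 10.440691
I_{3,2} = (16·10.406948 − 10.514807) / 15 = 10.399757
I_{3,3} = (64·10.399757 − 10.440691) / 63 = 10.399107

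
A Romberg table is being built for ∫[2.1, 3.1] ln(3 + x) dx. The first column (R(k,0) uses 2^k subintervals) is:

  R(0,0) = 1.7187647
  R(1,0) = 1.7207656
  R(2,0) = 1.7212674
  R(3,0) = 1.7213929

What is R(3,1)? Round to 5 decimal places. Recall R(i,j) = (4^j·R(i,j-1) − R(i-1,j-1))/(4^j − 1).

R(3,1) = 1.7213929 + (1.7213929 − 1.7212674)/3 = 1.7214347

1.72143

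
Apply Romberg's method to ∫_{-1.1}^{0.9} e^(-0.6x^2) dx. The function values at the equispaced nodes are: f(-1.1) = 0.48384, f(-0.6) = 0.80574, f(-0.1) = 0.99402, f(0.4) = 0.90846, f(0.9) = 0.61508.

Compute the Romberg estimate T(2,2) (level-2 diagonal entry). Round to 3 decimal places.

1.655

T(0,0) (trapezoid, 1 panel, h=2.0000): 1.09892
T(1,0) (trapezoid, 2 panels, h=1.0000): 1.54348
T(2,0) (trapezoid, 4 panels, h=0.5000): 1.62884
T(1,1) = 1.54348 + (1.54348 − 1.09892)/3 = 1.69167
T(2,1) = 1.62884 + (1.62884 − 1.54348)/3 = 1.65729
T(2,2) = 1.65729 + (1.65729 − 1.69167)/15 = 1.65500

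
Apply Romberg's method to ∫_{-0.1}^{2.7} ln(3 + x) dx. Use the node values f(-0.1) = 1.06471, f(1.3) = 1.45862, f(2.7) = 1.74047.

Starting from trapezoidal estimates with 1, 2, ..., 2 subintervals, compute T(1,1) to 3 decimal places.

4.032

T(0,0) (trapezoid, 1 panel, h=2.8000): 3.92725
T(1,0) (trapezoid, 2 panels, h=1.4000): 4.00569
T(1,1) = 4.00569 + (4.00569 − 3.92725)/3 = 4.03184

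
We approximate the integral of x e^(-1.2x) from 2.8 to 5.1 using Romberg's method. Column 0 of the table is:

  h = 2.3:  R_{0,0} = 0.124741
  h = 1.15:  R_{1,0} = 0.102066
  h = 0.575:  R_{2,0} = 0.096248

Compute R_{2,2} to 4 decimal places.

Richardson extrapolation on the trapezoidal column (denominator 4−1=3):
R_{1,1} = (4·0.102066 − 0.124741) / 3 = 0.094508
R_{2,1} = (4·0.096248 − 0.102066) / 3 = 0.094309
R_{2,2} = 0.094309 + (0.094309 − 0.094508)/15 = 0.094296

0.0943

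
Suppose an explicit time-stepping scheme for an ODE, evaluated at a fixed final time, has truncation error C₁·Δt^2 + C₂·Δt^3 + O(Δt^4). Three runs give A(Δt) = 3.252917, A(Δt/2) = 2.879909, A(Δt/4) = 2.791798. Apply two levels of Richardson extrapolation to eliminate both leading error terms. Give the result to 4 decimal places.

2.7634

First eliminate the Δt^2 term (factor 2^2 = 4):
  B₁ = (4·2.879909 − 3.252917)/3 = 2.755573
  B₂ = (4·2.791798 − 2.879909)/3 = 2.762428
Then eliminate the Δt^3 term (factor 2^3 = 8):
  (8·2.762428 − 2.755573)/7 = 2.763407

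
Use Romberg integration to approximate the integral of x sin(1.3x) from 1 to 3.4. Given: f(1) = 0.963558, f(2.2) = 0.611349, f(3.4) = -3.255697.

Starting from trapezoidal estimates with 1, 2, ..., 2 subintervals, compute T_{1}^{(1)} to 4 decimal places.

T_{0}^{(0)} (trapezoid, 1 panel, h=2.4000): -2.750567
T_{1}^{(0)} (trapezoid, 2 panels, h=1.2000): -0.641665
T_{1}^{(1)} = -0.641665 + (-0.641665 − (-2.750567))/3 = 0.061302

0.0613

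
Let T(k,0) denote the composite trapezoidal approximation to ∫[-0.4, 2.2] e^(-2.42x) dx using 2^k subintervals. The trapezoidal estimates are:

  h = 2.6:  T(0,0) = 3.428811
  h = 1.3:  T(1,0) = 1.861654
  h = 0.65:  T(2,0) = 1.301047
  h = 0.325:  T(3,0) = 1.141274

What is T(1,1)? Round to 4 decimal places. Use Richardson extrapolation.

T(1,1) = (4·1.861654 − 3.428811) / 3 = 1.339268

1.3393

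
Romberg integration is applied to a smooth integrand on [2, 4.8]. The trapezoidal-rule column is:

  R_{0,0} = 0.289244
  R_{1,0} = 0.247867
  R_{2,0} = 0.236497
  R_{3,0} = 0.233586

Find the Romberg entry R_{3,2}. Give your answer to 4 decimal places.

Richardson extrapolation on the trapezoidal column (denominator 4−1=3):
R_{2,1} = 0.236497 + (0.236497 − 0.247867)/3 = 0.232707
R_{3,1} = 0.233586 + (0.233586 − 0.236497)/3 = 0.232616
R_{3,2} = (16·0.232616 − 0.232707) / 15 = 0.232610

0.2326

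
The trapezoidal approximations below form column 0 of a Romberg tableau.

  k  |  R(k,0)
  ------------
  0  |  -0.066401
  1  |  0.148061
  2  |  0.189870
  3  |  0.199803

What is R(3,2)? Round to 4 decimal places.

Richardson extrapolation on the trapezoidal column (denominator 4−1=3):
R(2,1) = (4·0.189870 − 0.148061) / 3 = 0.203806
R(3,1) = 0.199803 + (0.199803 − 0.189870)/3 = 0.203114
R(3,2) = 0.203114 + (0.203114 − 0.203806)/15 = 0.203068

0.2031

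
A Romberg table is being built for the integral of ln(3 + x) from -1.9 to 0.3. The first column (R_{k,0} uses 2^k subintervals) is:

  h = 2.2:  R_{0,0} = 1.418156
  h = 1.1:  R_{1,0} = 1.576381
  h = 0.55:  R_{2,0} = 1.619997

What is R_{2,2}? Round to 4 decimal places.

1.6349

Richardson extrapolation on the trapezoidal column (denominator 4−1=3):
R_{1,1} = 1.576381 + (1.576381 − 1.418156)/3 = 1.629123
R_{2,1} = 1.619997 + (1.619997 − 1.576381)/3 = 1.634536
R_{2,2} = (16·1.634536 − 1.629123) / 15 = 1.634897
(Column j=1 coincides with Simpson's rule on the same nodes.)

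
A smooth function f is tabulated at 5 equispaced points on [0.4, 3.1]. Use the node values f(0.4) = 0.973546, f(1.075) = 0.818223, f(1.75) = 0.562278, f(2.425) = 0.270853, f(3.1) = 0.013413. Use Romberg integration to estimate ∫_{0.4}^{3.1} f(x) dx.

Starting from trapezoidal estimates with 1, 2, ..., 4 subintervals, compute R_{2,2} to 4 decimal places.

1.4552

R_{0,0} (trapezoid, 1 panel, h=2.7000): 1.332395
R_{1,0} (trapezoid, 2 panels, h=1.3500): 1.425273
R_{2,0} (trapezoid, 4 panels, h=0.6750): 1.447763
R_{1,1} = 1.425273 + (1.425273 − 1.332395)/3 = 1.456232
R_{2,1} = 1.447763 + (1.447763 − 1.425273)/3 = 1.455260
R_{2,2} = 1.455260 + (1.455260 − 1.456232)/15 = 1.455195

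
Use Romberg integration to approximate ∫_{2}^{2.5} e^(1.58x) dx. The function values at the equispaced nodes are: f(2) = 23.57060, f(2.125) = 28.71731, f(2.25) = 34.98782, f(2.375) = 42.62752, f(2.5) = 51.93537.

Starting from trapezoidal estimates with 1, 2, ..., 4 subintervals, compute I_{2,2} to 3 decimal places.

17.952

I_{0,0} (trapezoid, 1 panel, h=0.5000): 18.87649
I_{1,0} (trapezoid, 2 panels, h=0.2500): 18.18520
I_{2,0} (trapezoid, 4 panels, h=0.1250): 18.01070
I_{1,1} = 18.18520 + (18.18520 − 18.87649)/3 = 17.95477
I_{2,1} = 18.01070 + (18.01070 − 18.18520)/3 = 17.95253
I_{2,2} = 17.95253 + (17.95253 − 17.95477)/15 = 17.95238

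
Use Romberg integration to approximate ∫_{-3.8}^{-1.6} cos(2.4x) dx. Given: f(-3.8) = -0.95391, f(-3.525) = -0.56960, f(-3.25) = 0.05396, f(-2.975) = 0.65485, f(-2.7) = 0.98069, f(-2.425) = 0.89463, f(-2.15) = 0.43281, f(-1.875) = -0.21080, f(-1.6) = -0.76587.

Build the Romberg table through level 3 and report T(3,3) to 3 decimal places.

T(0,0) (trapezoid, 1 panel, h=2.2000): -1.89176
T(1,0) (trapezoid, 2 panels, h=1.1000): 0.13288
T(2,0) (trapezoid, 4 panels, h=0.5500): 0.33416
T(3,0) (trapezoid, 8 panels, h=0.2750): 0.37858
T(1,1) = 0.13288 + (0.13288 − (-1.89176))/3 = 0.80776
T(2,1) = 0.33416 + (0.33416 − 0.13288)/3 = 0.40125
T(3,1) = 0.37858 + (0.37858 − 0.33416)/3 = 0.39339
T(2,2) = 0.40125 + (0.40125 − 0.80776)/15 = 0.37415
T(3,2) = 0.39339 + (0.39339 − 0.40125)/15 = 0.39287
T(3,3) = 0.39287 + (0.39287 − 0.37415)/63 = 0.39317

0.393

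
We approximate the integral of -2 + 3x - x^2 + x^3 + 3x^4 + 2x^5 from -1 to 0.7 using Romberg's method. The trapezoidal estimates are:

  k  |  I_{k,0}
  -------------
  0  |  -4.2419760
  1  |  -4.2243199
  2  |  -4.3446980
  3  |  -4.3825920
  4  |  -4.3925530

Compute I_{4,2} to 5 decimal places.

-4.39592

Richardson extrapolation on the trapezoidal column (denominator 4−1=3):
I_{3,1} = -4.3825920 + (-4.3825920 − (-4.3446980))/3 = -4.3952233
I_{4,1} = (4·(-4.3925530) − (-4.3825920)) / 3 = -4.3958733
I_{4,2} = (16·(-4.3958733) − (-4.3952233)) / 15 = -4.3959166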